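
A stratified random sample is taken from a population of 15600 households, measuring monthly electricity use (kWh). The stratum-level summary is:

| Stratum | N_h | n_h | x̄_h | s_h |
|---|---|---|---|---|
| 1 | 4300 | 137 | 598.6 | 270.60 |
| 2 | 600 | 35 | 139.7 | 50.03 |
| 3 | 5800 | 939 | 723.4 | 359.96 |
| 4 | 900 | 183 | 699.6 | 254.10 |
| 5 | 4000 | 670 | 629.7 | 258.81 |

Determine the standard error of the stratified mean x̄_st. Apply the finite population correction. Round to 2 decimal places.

V̂(x̄_st) = Σ W_h² (1 − n_h/N_h) s_h²/n_h, with W_h = N_h/N and N = 15600:
  stratum 1: (4300/15600)²·(1 − 137/4300)·270.60²/137 = 39.3152
  stratum 2: (600/15600)²·(1 − 35/600)·50.03²/35 = 0.0996193
  stratum 3: (5800/15600)²·(1 − 939/5800)·359.96²/939 = 15.9863
  stratum 4: (900/15600)²·(1 − 183/900)·254.10²/183 = 0.935558
  stratum 5: (4000/15600)²·(1 − 670/4000)·258.81²/670 = 5.47195
V̂(x̄_st) = 61.8086
SE(x̄_st) = √61.8086 = 7.86185

SE(x̄_st) ≈ 7.86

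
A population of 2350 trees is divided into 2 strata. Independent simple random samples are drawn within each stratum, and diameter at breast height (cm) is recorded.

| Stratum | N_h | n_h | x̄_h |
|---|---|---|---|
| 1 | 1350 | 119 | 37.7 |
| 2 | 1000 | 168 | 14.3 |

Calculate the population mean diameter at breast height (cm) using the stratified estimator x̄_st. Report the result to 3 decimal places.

x̄_st ≈ 27.743

N = Σ N_h = 2350. Stratum weights W_h = N_h/N.
x̄_st = (1350·37.7 + 1000·14.3) / 2350 = 27.74255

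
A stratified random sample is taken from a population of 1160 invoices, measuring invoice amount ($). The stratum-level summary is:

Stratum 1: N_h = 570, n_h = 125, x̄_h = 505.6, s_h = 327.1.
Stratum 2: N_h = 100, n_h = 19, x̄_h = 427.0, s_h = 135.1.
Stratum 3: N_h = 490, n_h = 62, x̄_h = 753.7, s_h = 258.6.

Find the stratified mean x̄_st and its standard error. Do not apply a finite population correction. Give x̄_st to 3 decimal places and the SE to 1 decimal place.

x̄_st = Σ W_h x̄_h = (570·505.6 + 100·427.0 + 490·753.7)/1160 = 603.62500
V̂(x̄_st) = Σ W_h² s_h²/n_h, with W_h = N_h/N and N = 1160:
  stratum 1: (570/1160)²·327.1²/125 = 206.674
  stratum 2: (100/1160)²·135.1²/19 = 7.13906
  stratum 3: (490/1160)²·258.6²/62 = 192.46
V̂(x̄_st) = 406.273
SE(x̄_st) = √406.273 = 20.1562

x̄_st ≈ 603.625, SE ≈ 20.2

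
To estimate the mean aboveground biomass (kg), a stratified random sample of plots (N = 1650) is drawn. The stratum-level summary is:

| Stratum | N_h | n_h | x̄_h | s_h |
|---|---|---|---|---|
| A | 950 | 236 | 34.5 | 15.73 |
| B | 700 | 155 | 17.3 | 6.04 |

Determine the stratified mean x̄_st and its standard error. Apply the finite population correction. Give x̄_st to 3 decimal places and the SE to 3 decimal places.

x̄_st ≈ 27.203, SE ≈ 0.542

x̄_st = Σ W_h x̄_h = (950·34.5 + 700·17.3)/1650 = 27.20303
V̂(x̄_st) = Σ W_h² (1 − n_h/N_h) s_h²/n_h, with W_h = N_h/N and N = 1650:
  stratum A: (950/1650)²·(1 − 236/950)·15.73²/236 = 0.261216
  stratum B: (700/1650)²·(1 − 155/700)·6.04²/155 = 0.0329814
V̂(x̄_st) = 0.294197
SE(x̄_st) = √0.294197 = 0.542399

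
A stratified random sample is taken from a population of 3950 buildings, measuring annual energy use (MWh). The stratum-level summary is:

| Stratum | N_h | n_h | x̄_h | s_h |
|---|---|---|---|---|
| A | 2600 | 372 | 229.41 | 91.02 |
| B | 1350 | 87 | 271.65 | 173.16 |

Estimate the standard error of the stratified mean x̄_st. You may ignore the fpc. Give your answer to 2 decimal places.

V̂(x̄_st) = Σ W_h² s_h²/n_h, with W_h = N_h/N and N = 3950:
  stratum A: (2600/3950)²·91.02²/372 = 9.64902
  stratum B: (1350/3950)²·173.16²/87 = 40.2577
V̂(x̄_st) = 49.9067
SE(x̄_st) = √49.9067 = 7.06447

SE(x̄_st) ≈ 7.06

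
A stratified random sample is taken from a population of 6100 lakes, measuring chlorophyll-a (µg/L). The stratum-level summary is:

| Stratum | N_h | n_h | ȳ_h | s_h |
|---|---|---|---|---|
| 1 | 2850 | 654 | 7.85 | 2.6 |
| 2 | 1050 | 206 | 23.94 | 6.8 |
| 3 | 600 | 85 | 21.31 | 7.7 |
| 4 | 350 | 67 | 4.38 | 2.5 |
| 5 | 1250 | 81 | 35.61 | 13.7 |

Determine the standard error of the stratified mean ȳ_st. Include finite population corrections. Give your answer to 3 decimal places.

SE(ȳ_st) ≈ 0.323

V̂(ȳ_st) = Σ W_h² (1 − n_h/N_h) s_h²/n_h, with W_h = N_h/N and N = 6100:
  stratum 1: (2850/6100)²·(1 − 654/2850)·2.6²/654 = 0.00173855
  stratum 2: (1050/6100)²·(1 − 206/1050)·6.8²/206 = 0.00534592
  stratum 3: (600/6100)²·(1 − 85/600)·7.7²/85 = 0.00579244
  stratum 4: (350/6100)²·(1 − 67/350)·2.5²/67 = 0.000248313
  stratum 5: (1250/6100)²·(1 − 81/1250)·13.7²/81 = 0.0909957
V̂(ȳ_st) = 0.104121
SE(ȳ_st) = √0.104121 = 0.322678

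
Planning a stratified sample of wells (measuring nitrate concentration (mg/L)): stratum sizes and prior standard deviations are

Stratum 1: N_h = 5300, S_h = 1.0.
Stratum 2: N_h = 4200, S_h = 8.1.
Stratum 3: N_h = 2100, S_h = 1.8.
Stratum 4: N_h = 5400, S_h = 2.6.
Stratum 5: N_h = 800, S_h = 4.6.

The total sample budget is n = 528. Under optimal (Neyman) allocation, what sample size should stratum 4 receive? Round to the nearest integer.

Neyman allocation: n_h = n · N_h S_h / Σ N_i S_i, with n = 528.
  stratum 1: N_h·S_h = 5300·1.0 = 5300.00
  stratum 2: N_h·S_h = 4200·8.1 = 34020.00
  stratum 3: N_h·S_h = 2100·1.8 = 3780.00
  stratum 4: N_h·S_h = 5400·2.6 = 14040.00
  stratum 5: N_h·S_h = 800·4.6 = 3680.00
Σ N_h S_h = 60820.00
n for stratum 4 = 528·14040.00/60820.00 = 121.886 → 122

122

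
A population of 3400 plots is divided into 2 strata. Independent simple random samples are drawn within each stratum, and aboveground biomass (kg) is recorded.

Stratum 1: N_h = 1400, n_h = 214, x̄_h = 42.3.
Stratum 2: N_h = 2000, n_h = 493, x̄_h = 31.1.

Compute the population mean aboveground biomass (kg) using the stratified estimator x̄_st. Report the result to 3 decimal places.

x̄_st ≈ 35.712

N = Σ N_h = 3400. Stratum weights W_h = N_h/N.
x̄_st = (1400·42.3 + 2000·31.1) / 3400 = 35.71176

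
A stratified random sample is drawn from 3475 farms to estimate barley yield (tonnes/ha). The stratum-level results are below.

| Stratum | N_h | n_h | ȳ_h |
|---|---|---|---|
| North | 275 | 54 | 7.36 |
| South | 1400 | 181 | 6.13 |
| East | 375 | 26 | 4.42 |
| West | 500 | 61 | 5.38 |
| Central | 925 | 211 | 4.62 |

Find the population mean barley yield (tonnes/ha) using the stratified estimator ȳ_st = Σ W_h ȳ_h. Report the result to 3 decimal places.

ȳ_st ≈ 5.533

N = Σ N_h = 3475. Stratum weights W_h = N_h/N.
ȳ_st = (275·7.36 + 1400·6.13 + 375·4.42 + 500·5.38 + 925·4.62) / 3475 = 5.53295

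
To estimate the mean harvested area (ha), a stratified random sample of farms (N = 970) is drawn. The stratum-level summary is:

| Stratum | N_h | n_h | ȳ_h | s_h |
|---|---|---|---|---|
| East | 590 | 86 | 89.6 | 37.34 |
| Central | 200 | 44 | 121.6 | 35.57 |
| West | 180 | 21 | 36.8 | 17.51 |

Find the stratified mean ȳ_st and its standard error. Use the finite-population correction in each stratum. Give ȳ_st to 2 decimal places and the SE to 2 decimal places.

ȳ_st = Σ W_h ȳ_h = (590·89.6 + 200·121.6 + 180·36.8)/970 = 86.40000
V̂(ȳ_st) = Σ W_h² (1 − n_h/N_h) s_h²/n_h, with W_h = N_h/N and N = 970:
  stratum East: (590/970)²·(1 − 86/590)·37.34²/86 = 5.12377
  stratum Central: (200/970)²·(1 − 44/200)·35.57²/44 = 0.953512
  stratum West: (180/970)²·(1 − 21/180)·17.51²/21 = 0.444098
V̂(ȳ_st) = 6.52138
SE(ȳ_st) = √6.52138 = 2.5537

ȳ_st ≈ 86.40, SE ≈ 2.55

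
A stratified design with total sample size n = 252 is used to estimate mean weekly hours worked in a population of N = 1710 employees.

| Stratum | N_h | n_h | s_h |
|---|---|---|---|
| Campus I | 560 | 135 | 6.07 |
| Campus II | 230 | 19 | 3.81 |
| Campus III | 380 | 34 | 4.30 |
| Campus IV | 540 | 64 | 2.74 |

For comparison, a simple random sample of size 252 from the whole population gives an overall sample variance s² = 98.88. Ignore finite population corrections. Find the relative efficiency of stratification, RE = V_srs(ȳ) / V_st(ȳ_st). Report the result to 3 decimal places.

V̂(ȳ_st) = Σ W_h² s_h²/n_h, with W_h = N_h/N and N = 1710:
  stratum Campus I: (560/1710)²·6.07²/135 = 0.0292703
  stratum Campus II: (230/1710)²·3.81²/19 = 0.0138216
  stratum Campus III: (380/1710)²·4.30²/34 = 0.0268555
  stratum Campus IV: (540/1710)²·2.74²/64 = 0.0116981
V_st = 0.0816456
V_srs = s²/n = 98.88/252 = 0.392381
Relative efficiency = V_srs / V_st = 0.392381/0.0816456 = 4.8059

RE ≈ 4.806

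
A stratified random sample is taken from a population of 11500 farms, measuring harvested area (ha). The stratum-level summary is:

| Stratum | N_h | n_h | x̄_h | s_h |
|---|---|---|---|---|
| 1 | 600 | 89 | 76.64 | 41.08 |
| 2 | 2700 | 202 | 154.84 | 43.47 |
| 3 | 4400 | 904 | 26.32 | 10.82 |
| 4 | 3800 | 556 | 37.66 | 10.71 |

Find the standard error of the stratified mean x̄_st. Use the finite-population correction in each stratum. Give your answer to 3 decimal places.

V̂(x̄_st) = Σ W_h² (1 − n_h/N_h) s_h²/n_h, with W_h = N_h/N and N = 11500:
  stratum 1: (600/11500)²·(1 − 89/600)·41.08²/89 = 0.043959
  stratum 2: (2700/11500)²·(1 − 202/2700)·43.47²/202 = 0.477077
  stratum 3: (4400/11500)²·(1 − 904/4400)·10.82²/904 = 0.0150631
  stratum 4: (3800/11500)²·(1 − 556/3800)·10.71²/556 = 0.0192297
V̂(x̄_st) = 0.555329
SE(x̄_st) = √0.555329 = 0.745204

SE(x̄_st) ≈ 0.745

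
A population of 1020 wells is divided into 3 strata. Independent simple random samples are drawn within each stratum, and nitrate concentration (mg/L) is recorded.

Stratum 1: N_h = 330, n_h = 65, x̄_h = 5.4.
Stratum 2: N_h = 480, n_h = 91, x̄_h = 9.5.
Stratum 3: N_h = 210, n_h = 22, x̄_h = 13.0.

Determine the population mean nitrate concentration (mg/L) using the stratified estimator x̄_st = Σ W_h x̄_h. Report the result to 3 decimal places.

N = Σ N_h = 1020. Stratum weights W_h = N_h/N.
x̄_st = (330·5.4 + 480·9.5 + 210·13.0) / 1020 = 8.89412

x̄_st ≈ 8.894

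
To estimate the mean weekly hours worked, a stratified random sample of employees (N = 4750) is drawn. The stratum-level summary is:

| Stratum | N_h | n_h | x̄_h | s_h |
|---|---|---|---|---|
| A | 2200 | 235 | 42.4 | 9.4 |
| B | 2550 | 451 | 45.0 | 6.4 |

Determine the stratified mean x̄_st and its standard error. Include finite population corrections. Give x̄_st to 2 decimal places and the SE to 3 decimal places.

x̄_st = Σ W_h x̄_h = (2200·42.4 + 2550·45.0)/4750 = 43.79579
V̂(x̄_st) = Σ W_h² (1 − n_h/N_h) s_h²/n_h, with W_h = N_h/N and N = 4750:
  stratum A: (2200/4750)²·(1 − 235/2200)·9.4²/235 = 0.072042
  stratum B: (2550/4750)²·(1 − 451/2550)·6.4²/451 = 0.0215451
V̂(x̄_st) = 0.0935871
SE(x̄_st) = √0.0935871 = 0.30592

x̄_st ≈ 43.80, SE ≈ 0.306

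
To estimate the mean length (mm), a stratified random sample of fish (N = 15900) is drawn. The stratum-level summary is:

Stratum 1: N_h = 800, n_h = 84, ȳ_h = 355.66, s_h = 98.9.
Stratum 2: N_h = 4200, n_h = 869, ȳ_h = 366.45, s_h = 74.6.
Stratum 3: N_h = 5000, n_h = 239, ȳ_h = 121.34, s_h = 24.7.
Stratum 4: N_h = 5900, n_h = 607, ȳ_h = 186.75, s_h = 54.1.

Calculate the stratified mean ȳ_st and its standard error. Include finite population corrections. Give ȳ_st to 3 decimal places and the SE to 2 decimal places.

ȳ_st = Σ W_h ȳ_h = (800·355.66 + 4200·366.45 + 5000·121.34 + 5900·186.75)/15900 = 222.14736
V̂(ȳ_st) = Σ W_h² (1 − n_h/N_h) s_h²/n_h, with W_h = N_h/N and N = 15900:
  stratum 1: (800/15900)²·(1 − 84/800)·98.9²/84 = 0.263829
  stratum 2: (4200/15900)²·(1 − 869/4200)·74.6²/869 = 0.354395
  stratum 3: (5000/15900)²·(1 − 239/5000)·24.7²/239 = 0.240364
  stratum 4: (5900/15900)²·(1 − 607/5900)·54.1²/607 = 0.595615
V̂(ȳ_st) = 1.4542
SE(ȳ_st) = √1.4542 = 1.2059

ȳ_st ≈ 222.147, SE ≈ 1.21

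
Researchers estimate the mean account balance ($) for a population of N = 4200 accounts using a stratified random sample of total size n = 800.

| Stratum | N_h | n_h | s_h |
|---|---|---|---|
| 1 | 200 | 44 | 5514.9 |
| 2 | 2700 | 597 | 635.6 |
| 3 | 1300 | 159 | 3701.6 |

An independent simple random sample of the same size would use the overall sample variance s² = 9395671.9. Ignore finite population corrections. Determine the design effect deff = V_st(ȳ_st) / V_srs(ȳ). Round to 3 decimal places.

deff ≈ 0.860

V̂(ȳ_st) = Σ W_h² s_h²/n_h, with W_h = N_h/N and N = 4200:
  stratum 1: (200/4200)²·5514.9²/44 = 1567.42
  stratum 2: (2700/4200)²·635.6²/597 = 279.655
  stratum 3: (1300/4200)²·3701.6²/159 = 8256.01
V_st = 10103.1
V_srs = s²/n = 9395671.9/800 = 11744.6
deff = V_st / V_srs = 10103.1/11744.6 = 0.8602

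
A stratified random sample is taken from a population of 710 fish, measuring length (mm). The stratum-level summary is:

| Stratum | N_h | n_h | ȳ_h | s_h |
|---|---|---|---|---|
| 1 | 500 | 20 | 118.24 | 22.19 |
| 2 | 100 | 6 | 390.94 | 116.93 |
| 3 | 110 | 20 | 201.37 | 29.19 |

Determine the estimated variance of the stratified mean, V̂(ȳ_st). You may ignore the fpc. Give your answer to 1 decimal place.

V̂(ȳ_st) = Σ W_h² s_h²/n_h, with W_h = N_h/N and N = 710:
  stratum 1: (500/710)²·22.19²/20 = 12.2098
  stratum 2: (100/710)²·116.93²/6 = 45.2047
  stratum 3: (110/710)²·29.19²/20 = 1.0226
V̂(ȳ_st) = 58.4371

V̂(ȳ_st) ≈ 58.4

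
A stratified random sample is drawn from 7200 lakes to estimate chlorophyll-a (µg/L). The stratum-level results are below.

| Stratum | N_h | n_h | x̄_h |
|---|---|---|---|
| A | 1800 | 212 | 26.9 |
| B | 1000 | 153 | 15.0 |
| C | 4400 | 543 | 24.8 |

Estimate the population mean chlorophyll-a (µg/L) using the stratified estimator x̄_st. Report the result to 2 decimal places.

N = Σ N_h = 7200. Stratum weights W_h = N_h/N.
x̄_st = (1800·26.9 + 1000·15.0 + 4400·24.8) / 7200 = 23.9639

x̄_st ≈ 23.96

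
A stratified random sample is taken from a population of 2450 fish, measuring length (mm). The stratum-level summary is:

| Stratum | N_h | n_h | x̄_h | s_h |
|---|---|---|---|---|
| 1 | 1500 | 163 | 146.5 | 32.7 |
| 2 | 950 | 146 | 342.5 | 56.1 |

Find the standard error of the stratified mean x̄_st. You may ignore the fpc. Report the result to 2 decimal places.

V̂(x̄_st) = Σ W_h² s_h²/n_h, with W_h = N_h/N and N = 2450:
  stratum 1: (1500/2450)²·32.7²/163 = 2.459
  stratum 2: (950/2450)²·56.1²/146 = 3.24107
V̂(x̄_st) = 5.70006
SE(x̄_st) = √5.70006 = 2.38748

SE(x̄_st) ≈ 2.39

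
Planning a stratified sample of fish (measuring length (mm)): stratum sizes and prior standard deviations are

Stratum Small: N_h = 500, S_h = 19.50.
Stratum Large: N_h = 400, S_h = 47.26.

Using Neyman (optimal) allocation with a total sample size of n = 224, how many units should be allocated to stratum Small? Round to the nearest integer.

Neyman allocation: n_h = n · N_h S_h / Σ N_i S_i, with n = 224.
  stratum Small: N_h·S_h = 500·19.50 = 9750.00
  stratum Large: N_h·S_h = 400·47.26 = 18904.00
Σ N_h S_h = 28654.00
n for stratum Small = 224·9750.00/28654.00 = 76.220 → 76

76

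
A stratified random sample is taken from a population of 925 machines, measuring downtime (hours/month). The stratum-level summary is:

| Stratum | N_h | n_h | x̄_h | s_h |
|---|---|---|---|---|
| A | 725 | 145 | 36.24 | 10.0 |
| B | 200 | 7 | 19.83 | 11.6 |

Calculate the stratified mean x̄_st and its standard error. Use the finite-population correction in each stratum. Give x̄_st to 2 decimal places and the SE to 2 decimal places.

x̄_st ≈ 32.69, SE ≈ 1.10

x̄_st = Σ W_h x̄_h = (725·36.24 + 200·19.83)/925 = 32.69189
V̂(x̄_st) = Σ W_h² (1 − n_h/N_h) s_h²/n_h, with W_h = N_h/N and N = 925:
  stratum A: (725/925)²·(1 − 145/725)·10.0²/145 = 0.338934
  stratum B: (200/925)²·(1 − 7/200)·11.6²/7 = 0.867205
V̂(x̄_st) = 1.20614
SE(x̄_st) = √1.20614 = 1.09824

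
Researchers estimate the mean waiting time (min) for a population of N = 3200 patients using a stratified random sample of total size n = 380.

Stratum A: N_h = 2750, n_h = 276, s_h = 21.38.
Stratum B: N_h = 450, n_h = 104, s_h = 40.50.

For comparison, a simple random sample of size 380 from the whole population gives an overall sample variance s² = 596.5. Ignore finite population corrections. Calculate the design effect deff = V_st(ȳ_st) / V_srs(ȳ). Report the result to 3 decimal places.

deff ≈ 0.978

V̂(ȳ_st) = Σ W_h² s_h²/n_h, with W_h = N_h/N and N = 3200:
  stratum A: (2750/3200)²·21.38²/276 = 1.22313
  stratum B: (450/3200)²·40.50²/104 = 0.31189
V_st = 1.53502
V_srs = s²/n = 596.5/380 = 1.56974
deff = V_st / V_srs = 1.53502/1.56974 = 0.9779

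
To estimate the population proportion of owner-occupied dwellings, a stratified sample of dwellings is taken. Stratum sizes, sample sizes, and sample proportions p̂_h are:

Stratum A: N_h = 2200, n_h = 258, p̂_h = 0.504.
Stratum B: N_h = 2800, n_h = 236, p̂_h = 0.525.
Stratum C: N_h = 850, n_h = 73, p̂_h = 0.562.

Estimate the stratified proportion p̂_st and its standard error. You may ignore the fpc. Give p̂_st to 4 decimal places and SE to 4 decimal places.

N = 5850; stratum weights W_h = N_h/N.
p̂_st = Σ W_h p̂_h = (2200·0.504 + 2800·0.525 + 850·0.562)/5850 = 0.52248
V̂(p̂_st) = Σ W_h² p̂_h(1−p̂_h)/(n_h−1):
  stratum A: (2200/5850)²·0.504·0.496/257 = 0.000137567
  stratum B: (2800/5850)²·0.525·0.475/235 = 0.000243102
  stratum C: (850/5850)²·0.562·0.438/72 = 7.21779e-05
V̂(p̂_st) = 0.000452847; SE = √V̂ = 0.0212802

p̂_st ≈ 0.5225, SE ≈ 0.0213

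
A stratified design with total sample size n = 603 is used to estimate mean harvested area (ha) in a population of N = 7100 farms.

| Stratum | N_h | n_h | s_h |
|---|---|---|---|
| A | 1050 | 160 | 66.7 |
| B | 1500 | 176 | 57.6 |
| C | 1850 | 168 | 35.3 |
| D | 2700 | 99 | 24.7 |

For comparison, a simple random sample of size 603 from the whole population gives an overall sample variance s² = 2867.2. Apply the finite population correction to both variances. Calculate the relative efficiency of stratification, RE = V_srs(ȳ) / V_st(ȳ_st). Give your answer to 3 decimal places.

V̂(ȳ_st) = Σ W_h² (1 − n_h/N_h) s_h²/n_h, with W_h = N_h/N and N = 7100:
  stratum A: (1050/7100)²·(1 − 160/1050)·66.7²/160 = 0.515459
  stratum B: (1500/7100)²·(1 − 176/1500)·57.6²/176 = 0.742668
  stratum C: (1850/7100)²·(1 − 168/1850)·35.3²/168 = 0.457848
  stratum D: (2700/7100)²·(1 − 99/2700)·24.7²/99 = 0.858512
V_st = 2.57449
V_srs = (1 − 603/7100)·2867.2/603 = 4.35106
Relative efficiency = V_srs / V_st = 4.35106/2.57449 = 1.6901

RE ≈ 1.690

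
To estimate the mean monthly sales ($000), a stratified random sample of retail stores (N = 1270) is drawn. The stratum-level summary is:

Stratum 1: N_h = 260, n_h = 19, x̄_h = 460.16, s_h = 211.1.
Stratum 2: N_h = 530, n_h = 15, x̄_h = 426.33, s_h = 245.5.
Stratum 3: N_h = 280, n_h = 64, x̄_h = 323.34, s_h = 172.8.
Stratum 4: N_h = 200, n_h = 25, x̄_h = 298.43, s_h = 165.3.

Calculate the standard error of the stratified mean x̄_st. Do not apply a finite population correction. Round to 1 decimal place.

SE(x̄_st) ≈ 29.1

V̂(x̄_st) = Σ W_h² s_h²/n_h, with W_h = N_h/N and N = 1270:
  stratum 1: (260/1270)²·211.1²/19 = 98.3019
  stratum 2: (530/1270)²·245.5²/15 = 699.771
  stratum 3: (280/1270)²·172.8²/64 = 22.6786
  stratum 4: (200/1270)²·165.3²/25 = 27.1056
V̂(x̄_st) = 847.857
SE(x̄_st) = √847.857 = 29.118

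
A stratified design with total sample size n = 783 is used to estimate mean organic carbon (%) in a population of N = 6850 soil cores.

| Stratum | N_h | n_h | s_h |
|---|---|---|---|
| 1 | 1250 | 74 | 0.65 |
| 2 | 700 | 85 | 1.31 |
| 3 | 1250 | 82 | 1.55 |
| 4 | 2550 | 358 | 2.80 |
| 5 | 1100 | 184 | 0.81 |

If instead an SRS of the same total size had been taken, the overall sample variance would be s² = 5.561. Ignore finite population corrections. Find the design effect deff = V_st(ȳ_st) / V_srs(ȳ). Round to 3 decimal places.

deff ≈ 0.634

V̂(ȳ_st) = Σ W_h² s_h²/n_h, with W_h = N_h/N and N = 6850:
  stratum 1: (1250/6850)²·0.65²/74 = 0.000190123
  stratum 2: (700/6850)²·1.31²/85 = 0.000210833
  stratum 3: (1250/6850)²·1.55²/82 = 0.000975637
  stratum 4: (2550/6850)²·2.80²/358 = 0.00303482
  stratum 5: (1100/6850)²·0.81²/184 = 9.1951e-05
V_st = 0.00450336
V_srs = s²/n = 5.561/783 = 0.00710217
deff = V_st / V_srs = 0.00450336/0.00710217 = 0.6341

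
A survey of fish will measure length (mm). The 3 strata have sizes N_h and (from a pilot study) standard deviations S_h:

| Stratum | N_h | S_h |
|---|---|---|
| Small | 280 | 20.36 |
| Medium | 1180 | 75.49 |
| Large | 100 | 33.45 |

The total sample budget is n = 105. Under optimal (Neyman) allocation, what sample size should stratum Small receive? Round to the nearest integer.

Neyman allocation: n_h = n · N_h S_h / Σ N_i S_i, with n = 105.
  stratum Small: N_h·S_h = 280·20.36 = 5700.80
  stratum Medium: N_h·S_h = 1180·75.49 = 89078.20
  stratum Large: N_h·S_h = 100·33.45 = 3345.00
Σ N_h S_h = 98124.00
n for stratum Small = 105·5700.80/98124.00 = 6.100 → 6

6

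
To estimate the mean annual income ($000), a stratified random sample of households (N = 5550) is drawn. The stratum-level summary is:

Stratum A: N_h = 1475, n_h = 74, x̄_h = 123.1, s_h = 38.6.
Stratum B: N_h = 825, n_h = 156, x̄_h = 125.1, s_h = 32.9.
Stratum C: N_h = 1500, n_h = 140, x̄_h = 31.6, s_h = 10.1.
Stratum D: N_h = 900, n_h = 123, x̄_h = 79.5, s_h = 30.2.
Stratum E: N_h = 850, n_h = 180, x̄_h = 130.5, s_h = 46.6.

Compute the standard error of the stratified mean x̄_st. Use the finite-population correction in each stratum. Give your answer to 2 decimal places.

SE(x̄_st) ≈ 1.38

V̂(x̄_st) = Σ W_h² (1 − n_h/N_h) s_h²/n_h, with W_h = N_h/N and N = 5550:
  stratum A: (1475/5550)²·(1 − 74/1475)·38.6²/74 = 1.35079
  stratum B: (825/5550)²·(1 − 156/825)·32.9²/156 = 0.124326
  stratum C: (1500/5550)²·(1 − 140/1500)·10.1²/140 = 0.0482568
  stratum D: (900/5550)²·(1 − 123/900)·30.2²/123 = 0.16834
  stratum E: (850/5550)²·(1 − 180/850)·46.6²/180 = 0.223052
V̂(x̄_st) = 1.91476
SE(x̄_st) = √1.91476 = 1.38375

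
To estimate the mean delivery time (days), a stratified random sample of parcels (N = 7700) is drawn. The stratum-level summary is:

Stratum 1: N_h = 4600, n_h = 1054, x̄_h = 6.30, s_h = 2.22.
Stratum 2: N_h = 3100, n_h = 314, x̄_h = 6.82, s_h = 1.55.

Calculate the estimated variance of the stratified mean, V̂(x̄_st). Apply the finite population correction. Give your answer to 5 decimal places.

V̂(x̄_st) = Σ W_h² (1 − n_h/N_h) s_h²/n_h, with W_h = N_h/N and N = 7700:
  stratum 1: (4600/7700)²·(1 − 1054/4600)·2.22²/1054 = 0.00128641
  stratum 2: (3100/7700)²·(1 − 314/3100)·1.55²/314 = 0.00111454
V̂(x̄_st) = 0.00240095

V̂(x̄_st) ≈ 0.00240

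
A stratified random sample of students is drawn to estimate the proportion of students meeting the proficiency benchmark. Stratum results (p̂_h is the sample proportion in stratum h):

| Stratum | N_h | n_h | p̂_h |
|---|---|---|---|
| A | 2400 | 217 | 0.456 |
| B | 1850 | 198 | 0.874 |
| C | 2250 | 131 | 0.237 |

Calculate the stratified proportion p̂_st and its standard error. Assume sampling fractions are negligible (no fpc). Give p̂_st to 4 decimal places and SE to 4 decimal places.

p̂_st ≈ 0.4992, SE ≈ 0.0192

N = 6500; stratum weights W_h = N_h/N.
p̂_st = Σ W_h p̂_h = (2400·0.456 + 1850·0.874 + 2250·0.237)/6500 = 0.49916
V̂(p̂_st) = Σ W_h² p̂_h(1−p̂_h)/(n_h−1):
  stratum A: (2400/6500)²·0.456·0.544/216 = 0.000156569
  stratum B: (1850/6500)²·0.874·0.126/197 = 4.52827e-05
  stratum C: (2250/6500)²·0.237·0.763/130 = 0.000166674
V̂(p̂_st) = 0.000368526; SE = √V̂ = 0.019197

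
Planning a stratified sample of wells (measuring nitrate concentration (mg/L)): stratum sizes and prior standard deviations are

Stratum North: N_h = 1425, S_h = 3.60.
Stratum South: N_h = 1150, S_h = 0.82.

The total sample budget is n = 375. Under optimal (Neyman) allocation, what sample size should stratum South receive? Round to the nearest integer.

Neyman allocation: n_h = n · N_h S_h / Σ N_i S_i, with n = 375.
  stratum North: N_h·S_h = 1425·3.60 = 5130.00
  stratum South: N_h·S_h = 1150·0.82 = 943.00
Σ N_h S_h = 6073.00
n for stratum South = 375·943.00/6073.00 = 58.229 → 58

58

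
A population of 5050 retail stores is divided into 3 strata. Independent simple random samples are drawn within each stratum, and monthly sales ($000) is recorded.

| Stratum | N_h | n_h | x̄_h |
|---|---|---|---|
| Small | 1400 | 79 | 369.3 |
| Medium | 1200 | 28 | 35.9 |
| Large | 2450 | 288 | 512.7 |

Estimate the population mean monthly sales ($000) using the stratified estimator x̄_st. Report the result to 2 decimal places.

N = Σ N_h = 5050. Stratum weights W_h = N_h/N.
x̄_st = (1400·369.3 + 1200·35.9 + 2450·512.7) / 5050 = 359.6465

x̄_st ≈ 359.65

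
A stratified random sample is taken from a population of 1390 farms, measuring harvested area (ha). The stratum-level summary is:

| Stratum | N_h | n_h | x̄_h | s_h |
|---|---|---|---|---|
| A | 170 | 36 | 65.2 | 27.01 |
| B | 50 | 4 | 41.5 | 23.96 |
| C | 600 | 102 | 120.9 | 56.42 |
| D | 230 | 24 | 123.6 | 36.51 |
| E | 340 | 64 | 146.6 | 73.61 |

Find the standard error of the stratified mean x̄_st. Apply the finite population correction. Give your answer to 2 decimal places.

V̂(x̄_st) = Σ W_h² (1 − n_h/N_h) s_h²/n_h, with W_h = N_h/N and N = 1390:
  stratum A: (170/1390)²·(1 − 36/170)·27.01²/36 = 0.23893
  stratum B: (50/1390)²·(1 − 4/50)·23.96²/4 = 0.170849
  stratum C: (600/1390)²·(1 − 102/600)·56.42²/102 = 4.82633
  stratum D: (230/1390)²·(1 − 24/230)·36.51²/24 = 1.362
  stratum E: (340/1390)²·(1 − 64/340)·73.61²/64 = 4.11199
V̂(x̄_st) = 10.7101
SE(x̄_st) = √10.7101 = 3.27263

SE(x̄_st) ≈ 3.27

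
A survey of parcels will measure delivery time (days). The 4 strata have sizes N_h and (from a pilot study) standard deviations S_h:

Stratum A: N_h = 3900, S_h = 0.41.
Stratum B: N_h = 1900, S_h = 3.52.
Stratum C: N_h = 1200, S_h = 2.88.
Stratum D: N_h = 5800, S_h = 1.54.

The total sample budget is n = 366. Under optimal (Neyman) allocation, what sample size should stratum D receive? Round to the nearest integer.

Neyman allocation: n_h = n · N_h S_h / Σ N_i S_i, with n = 366.
  stratum A: N_h·S_h = 3900·0.41 = 1599.00
  stratum B: N_h·S_h = 1900·3.52 = 6688.00
  stratum C: N_h·S_h = 1200·2.88 = 3456.00
  stratum D: N_h·S_h = 5800·1.54 = 8932.00
Σ N_h S_h = 20675.00
n for stratum D = 366·8932.00/20675.00 = 158.119 → 158

158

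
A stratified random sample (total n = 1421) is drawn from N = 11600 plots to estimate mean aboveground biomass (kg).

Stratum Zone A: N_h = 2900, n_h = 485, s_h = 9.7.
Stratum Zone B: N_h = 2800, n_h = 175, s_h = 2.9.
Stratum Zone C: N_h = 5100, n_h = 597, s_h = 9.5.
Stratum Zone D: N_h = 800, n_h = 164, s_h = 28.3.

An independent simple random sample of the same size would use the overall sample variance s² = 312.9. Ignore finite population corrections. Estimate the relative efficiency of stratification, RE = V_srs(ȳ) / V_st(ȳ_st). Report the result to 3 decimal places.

RE ≈ 3.268

V̂(ȳ_st) = Σ W_h² s_h²/n_h, with W_h = N_h/N and N = 11600:
  stratum Zone A: (2900/11600)²·9.7²/485 = 0.012125
  stratum Zone B: (2800/11600)²·2.9²/175 = 0.0028
  stratum Zone C: (5100/11600)²·9.5²/597 = 0.0292211
  stratum Zone D: (800/11600)²·28.3²/164 = 0.023227
V_st = 0.0673731
V_srs = s²/n = 312.9/1421 = 0.220197
Relative efficiency = V_srs / V_st = 0.220197/0.0673731 = 3.2683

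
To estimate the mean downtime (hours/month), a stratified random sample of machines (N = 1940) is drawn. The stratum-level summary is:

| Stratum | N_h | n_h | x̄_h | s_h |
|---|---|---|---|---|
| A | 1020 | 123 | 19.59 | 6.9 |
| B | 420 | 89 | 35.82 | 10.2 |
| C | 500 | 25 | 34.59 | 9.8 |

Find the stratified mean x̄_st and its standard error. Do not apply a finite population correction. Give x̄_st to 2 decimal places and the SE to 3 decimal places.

x̄_st ≈ 26.97, SE ≈ 0.646

x̄_st = Σ W_h x̄_h = (1020·19.59 + 420·35.82 + 500·34.59)/1940 = 26.96969
V̂(x̄_st) = Σ W_h² s_h²/n_h, with W_h = N_h/N and N = 1940:
  stratum A: (1020/1940)²·6.9²/123 = 0.107002
  stratum B: (420/1940)²·10.2²/89 = 0.0547905
  stratum C: (500/1940)²·9.8²/25 = 0.255181
V̂(x̄_st) = 0.416973
SE(x̄_st) = √0.416973 = 0.645735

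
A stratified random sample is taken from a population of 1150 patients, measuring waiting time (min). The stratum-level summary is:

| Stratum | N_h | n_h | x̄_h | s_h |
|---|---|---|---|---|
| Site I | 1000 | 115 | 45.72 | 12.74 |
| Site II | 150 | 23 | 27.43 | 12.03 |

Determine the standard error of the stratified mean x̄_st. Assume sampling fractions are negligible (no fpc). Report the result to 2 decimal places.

V̂(x̄_st) = Σ W_h² s_h²/n_h, with W_h = N_h/N and N = 1150:
  stratum Site I: (1000/1150)²·12.74²/115 = 1.0672
  stratum Site II: (150/1150)²·12.03²/23 = 0.107051
V̂(x̄_st) = 1.17425
SE(x̄_st) = √1.17425 = 1.08363

SE(x̄_st) ≈ 1.08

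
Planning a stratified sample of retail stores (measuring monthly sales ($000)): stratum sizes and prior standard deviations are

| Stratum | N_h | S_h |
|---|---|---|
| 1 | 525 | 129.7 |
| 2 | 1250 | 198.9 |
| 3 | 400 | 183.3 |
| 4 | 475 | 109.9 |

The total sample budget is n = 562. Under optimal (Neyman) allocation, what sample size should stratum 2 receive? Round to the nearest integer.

316

Neyman allocation: n_h = n · N_h S_h / Σ N_i S_i, with n = 562.
  stratum 1: N_h·S_h = 525·129.7 = 68092.50
  stratum 2: N_h·S_h = 1250·198.9 = 248625.00
  stratum 3: N_h·S_h = 400·183.3 = 73320.00
  stratum 4: N_h·S_h = 475·109.9 = 52202.50
Σ N_h S_h = 442240.00
n for stratum 2 = 562·248625.00/442240.00 = 315.953 → 316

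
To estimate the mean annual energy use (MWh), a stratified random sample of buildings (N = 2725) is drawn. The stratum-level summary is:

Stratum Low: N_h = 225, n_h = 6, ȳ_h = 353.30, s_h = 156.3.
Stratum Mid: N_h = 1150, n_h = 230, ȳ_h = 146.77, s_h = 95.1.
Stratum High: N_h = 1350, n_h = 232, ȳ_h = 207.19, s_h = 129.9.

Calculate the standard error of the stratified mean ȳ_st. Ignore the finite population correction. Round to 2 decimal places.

V̂(ȳ_st) = Σ W_h² s_h²/n_h, with W_h = N_h/N and N = 2725:
  stratum Low: (225/2725)²·156.3²/6 = 27.7587
  stratum Mid: (1150/2725)²·95.1²/230 = 7.00319
  stratum High: (1350/2725)²·129.9²/232 = 17.8511
V̂(ȳ_st) = 52.613
SE(ȳ_st) = √52.613 = 7.25348

SE(ȳ_st) ≈ 7.25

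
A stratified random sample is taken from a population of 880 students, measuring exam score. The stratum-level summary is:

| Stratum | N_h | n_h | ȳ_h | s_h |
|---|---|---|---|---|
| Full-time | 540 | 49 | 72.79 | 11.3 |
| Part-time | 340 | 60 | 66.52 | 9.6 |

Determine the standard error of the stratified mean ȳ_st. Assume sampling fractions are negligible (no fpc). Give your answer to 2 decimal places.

V̂(ȳ_st) = Σ W_h² s_h²/n_h, with W_h = N_h/N and N = 880:
  stratum Full-time: (540/880)²·11.3²/49 = 0.981257
  stratum Part-time: (340/880)²·9.6²/60 = 0.229289
V̂(ȳ_st) = 1.21055
SE(ȳ_st) = √1.21055 = 1.10025

SE(ȳ_st) ≈ 1.10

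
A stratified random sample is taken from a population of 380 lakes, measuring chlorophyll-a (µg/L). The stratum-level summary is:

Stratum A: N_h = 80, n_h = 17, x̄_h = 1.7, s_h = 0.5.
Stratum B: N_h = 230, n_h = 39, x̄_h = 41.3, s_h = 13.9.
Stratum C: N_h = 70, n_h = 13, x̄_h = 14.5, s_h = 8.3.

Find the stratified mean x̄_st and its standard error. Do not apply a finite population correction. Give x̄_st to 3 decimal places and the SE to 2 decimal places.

x̄_st = Σ W_h x̄_h = (80·1.7 + 230·41.3 + 70·14.5)/380 = 28.02632
V̂(x̄_st) = Σ W_h² s_h²/n_h, with W_h = N_h/N and N = 380:
  stratum A: (80/380)²·0.5²/17 = 0.000651784
  stratum B: (230/380)²·13.9²/39 = 1.8149
  stratum C: (70/380)²·8.3²/13 = 0.179822
V̂(x̄_st) = 1.99538
SE(x̄_st) = √1.99538 = 1.41258

x̄_st ≈ 28.026, SE ≈ 1.41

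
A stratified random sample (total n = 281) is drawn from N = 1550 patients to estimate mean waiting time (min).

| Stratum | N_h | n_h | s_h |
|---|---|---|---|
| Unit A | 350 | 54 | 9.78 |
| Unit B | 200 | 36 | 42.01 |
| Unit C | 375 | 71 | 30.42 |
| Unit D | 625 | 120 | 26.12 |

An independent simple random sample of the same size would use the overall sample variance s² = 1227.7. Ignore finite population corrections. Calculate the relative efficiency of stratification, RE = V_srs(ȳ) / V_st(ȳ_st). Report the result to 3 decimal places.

RE ≈ 1.684

V̂(ȳ_st) = Σ W_h² s_h²/n_h, with W_h = N_h/N and N = 1550:
  stratum Unit A: (350/1550)²·9.78²/54 = 0.0903143
  stratum Unit B: (200/1550)²·42.01²/36 = 0.816205
  stratum Unit C: (375/1550)²·30.42²/71 = 0.762885
  stratum Unit D: (625/1550)²·26.12²/120 = 0.924404
V_st = 2.59381
V_srs = s²/n = 1227.7/281 = 4.36904
Relative efficiency = V_srs / V_st = 4.36904/2.59381 = 1.6844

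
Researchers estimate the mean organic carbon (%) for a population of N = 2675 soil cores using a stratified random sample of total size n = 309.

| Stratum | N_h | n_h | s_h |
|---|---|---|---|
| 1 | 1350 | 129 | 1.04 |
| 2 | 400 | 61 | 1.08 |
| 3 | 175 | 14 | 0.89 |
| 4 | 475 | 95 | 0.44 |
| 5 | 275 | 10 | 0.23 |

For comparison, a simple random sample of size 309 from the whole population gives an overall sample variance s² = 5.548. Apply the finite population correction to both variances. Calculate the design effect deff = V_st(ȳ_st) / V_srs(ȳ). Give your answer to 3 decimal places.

deff ≈ 0.165

V̂(ȳ_st) = Σ W_h² (1 − n_h/N_h) s_h²/n_h, with W_h = N_h/N and N = 2675:
  stratum 1: (1350/2675)²·(1 − 129/1350)·1.04²/129 = 0.00193143
  stratum 2: (400/2675)²·(1 − 61/400)·1.08²/61 = 0.000362351
  stratum 3: (175/2675)²·(1 − 14/175)·0.89²/14 = 0.000222776
  stratum 4: (475/2675)²·(1 − 95/475)·0.44²/95 = 5.14057e-05
  stratum 5: (275/2675)²·(1 − 10/275)·0.23²/10 = 5.38749e-05
V_st = 0.00262184
V_srs = (1 − 309/2675)·5.548/309 = 0.0158807
deff = V_st / V_srs = 0.00262184/0.0158807 = 0.1651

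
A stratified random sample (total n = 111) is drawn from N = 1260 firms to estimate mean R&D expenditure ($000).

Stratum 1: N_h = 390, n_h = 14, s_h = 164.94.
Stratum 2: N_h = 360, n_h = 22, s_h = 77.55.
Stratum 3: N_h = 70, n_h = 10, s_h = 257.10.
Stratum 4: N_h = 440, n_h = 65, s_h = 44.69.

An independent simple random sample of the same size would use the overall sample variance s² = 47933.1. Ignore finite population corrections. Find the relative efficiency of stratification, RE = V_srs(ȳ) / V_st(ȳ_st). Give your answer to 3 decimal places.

RE ≈ 1.856

V̂(ȳ_st) = Σ W_h² s_h²/n_h, with W_h = N_h/N and N = 1260:
  stratum 1: (390/1260)²·164.94²/14 = 186.171
  stratum 2: (360/1260)²·77.55²/22 = 22.3154
  stratum 3: (70/1260)²·257.10²/10 = 20.4014
  stratum 4: (440/1260)²·44.69²/65 = 3.7469
V_st = 232.635
V_srs = s²/n = 47933.1/111 = 431.83
Relative efficiency = V_srs / V_st = 431.83/232.635 = 1.8563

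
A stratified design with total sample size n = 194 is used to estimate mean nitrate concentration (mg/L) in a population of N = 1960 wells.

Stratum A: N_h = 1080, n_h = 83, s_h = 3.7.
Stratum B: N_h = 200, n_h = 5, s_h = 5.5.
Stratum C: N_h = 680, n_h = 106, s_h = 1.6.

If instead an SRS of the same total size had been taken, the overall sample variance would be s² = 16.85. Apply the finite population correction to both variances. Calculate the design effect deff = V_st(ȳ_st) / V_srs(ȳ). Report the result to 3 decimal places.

V̂(ȳ_st) = Σ W_h² (1 − n_h/N_h) s_h²/n_h, with W_h = N_h/N and N = 1960:
  stratum A: (1080/1960)²·(1 − 83/1080)·3.7²/83 = 0.0462309
  stratum B: (200/1960)²·(1 − 5/200)·5.5²/5 = 0.0614197
  stratum C: (680/1960)²·(1 − 106/680)·1.6²/106 = 0.00245382
V_st = 0.110104
V_srs = (1 − 194/1960)·16.85/194 = 0.0782587
deff = V_st / V_srs = 0.110104/0.0782587 = 1.4069

deff ≈ 1.407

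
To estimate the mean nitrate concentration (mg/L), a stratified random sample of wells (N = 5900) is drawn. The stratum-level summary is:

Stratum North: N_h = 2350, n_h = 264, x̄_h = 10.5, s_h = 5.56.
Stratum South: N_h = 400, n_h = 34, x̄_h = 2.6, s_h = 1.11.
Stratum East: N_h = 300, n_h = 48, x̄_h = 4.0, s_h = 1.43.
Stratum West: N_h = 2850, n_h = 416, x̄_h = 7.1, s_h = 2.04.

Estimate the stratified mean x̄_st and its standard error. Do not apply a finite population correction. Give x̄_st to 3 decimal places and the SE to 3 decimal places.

x̄_st = Σ W_h x̄_h = (2350·10.5 + 400·2.6 + 300·4.0 + 2850·7.1)/5900 = 7.99153
V̂(x̄_st) = Σ W_h² s_h²/n_h, with W_h = N_h/N and N = 5900:
  stratum North: (2350/5900)²·5.56²/264 = 0.0185771
  stratum South: (400/5900)²·1.11²/34 = 0.000166565
  stratum East: (300/5900)²·1.43²/48 = 0.000110146
  stratum West: (2850/5900)²·2.04²/416 = 0.00233428
V̂(x̄_st) = 0.0211881
SE(x̄_st) = √0.0211881 = 0.145561

x̄_st ≈ 7.992, SE ≈ 0.146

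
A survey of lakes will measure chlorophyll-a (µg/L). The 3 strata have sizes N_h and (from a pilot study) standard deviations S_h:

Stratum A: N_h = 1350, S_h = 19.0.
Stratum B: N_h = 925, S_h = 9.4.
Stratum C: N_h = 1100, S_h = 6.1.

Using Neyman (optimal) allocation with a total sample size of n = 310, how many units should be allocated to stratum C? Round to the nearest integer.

51

Neyman allocation: n_h = n · N_h S_h / Σ N_i S_i, with n = 310.
  stratum A: N_h·S_h = 1350·19.0 = 25650.00
  stratum B: N_h·S_h = 925·9.4 = 8695.00
  stratum C: N_h·S_h = 1100·6.1 = 6710.00
Σ N_h S_h = 41055.00
n for stratum C = 310·6710.00/41055.00 = 50.666 → 51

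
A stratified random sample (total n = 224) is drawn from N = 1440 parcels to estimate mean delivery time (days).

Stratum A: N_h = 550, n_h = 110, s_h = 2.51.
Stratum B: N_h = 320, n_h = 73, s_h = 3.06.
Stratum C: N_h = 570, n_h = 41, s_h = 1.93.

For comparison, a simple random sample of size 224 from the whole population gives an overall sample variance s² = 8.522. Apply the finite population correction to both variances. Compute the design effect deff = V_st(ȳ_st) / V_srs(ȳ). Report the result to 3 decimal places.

V̂(ȳ_st) = Σ W_h² (1 − n_h/N_h) s_h²/n_h, with W_h = N_h/N and N = 1440:
  stratum A: (550/1440)²·(1 − 110/550)·2.51²/110 = 0.00668413
  stratum B: (320/1440)²·(1 − 73/320)·3.06²/73 = 0.00488925
  stratum C: (570/1440)²·(1 − 41/570)·1.93²/41 = 0.013211
V_st = 0.0247844
V_srs = (1 − 224/1440)·8.522/224 = 0.0321266
deff = V_st / V_srs = 0.0247844/0.0321266 = 0.7715

deff ≈ 0.771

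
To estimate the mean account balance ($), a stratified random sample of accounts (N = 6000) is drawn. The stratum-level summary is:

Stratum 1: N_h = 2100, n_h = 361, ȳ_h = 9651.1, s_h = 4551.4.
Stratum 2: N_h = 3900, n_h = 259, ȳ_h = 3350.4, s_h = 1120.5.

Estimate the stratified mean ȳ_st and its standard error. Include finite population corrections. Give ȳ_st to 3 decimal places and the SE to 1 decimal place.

ȳ_st = Σ W_h ȳ_h = (2100·9651.1 + 3900·3350.4)/6000 = 5555.64500
V̂(ȳ_st) = Σ W_h² (1 − n_h/N_h) s_h²/n_h, with W_h = N_h/N and N = 6000:
  stratum 1: (2100/6000)²·(1 − 361/2100)·4551.4²/361 = 5821.02
  stratum 2: (3900/6000)²·(1 − 259/3900)·1120.5²/259 = 1912.08
V̂(ȳ_st) = 7733.1
SE(ȳ_st) = √7733.1 = 87.9381

ȳ_st ≈ 5555.645, SE ≈ 87.9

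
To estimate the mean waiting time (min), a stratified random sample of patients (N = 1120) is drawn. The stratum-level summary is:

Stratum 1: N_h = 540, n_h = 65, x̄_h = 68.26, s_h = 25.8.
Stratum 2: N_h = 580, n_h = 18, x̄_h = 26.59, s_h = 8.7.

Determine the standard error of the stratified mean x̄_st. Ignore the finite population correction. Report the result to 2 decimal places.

V̂(x̄_st) = Σ W_h² s_h²/n_h, with W_h = N_h/N and N = 1120:
  stratum 1: (540/1120)²·25.8²/65 = 2.38055
  stratum 2: (580/1120)²·8.7²/18 = 1.12768
V̂(x̄_st) = 3.50823
SE(x̄_st) = √3.50823 = 1.87303

SE(x̄_st) ≈ 1.87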